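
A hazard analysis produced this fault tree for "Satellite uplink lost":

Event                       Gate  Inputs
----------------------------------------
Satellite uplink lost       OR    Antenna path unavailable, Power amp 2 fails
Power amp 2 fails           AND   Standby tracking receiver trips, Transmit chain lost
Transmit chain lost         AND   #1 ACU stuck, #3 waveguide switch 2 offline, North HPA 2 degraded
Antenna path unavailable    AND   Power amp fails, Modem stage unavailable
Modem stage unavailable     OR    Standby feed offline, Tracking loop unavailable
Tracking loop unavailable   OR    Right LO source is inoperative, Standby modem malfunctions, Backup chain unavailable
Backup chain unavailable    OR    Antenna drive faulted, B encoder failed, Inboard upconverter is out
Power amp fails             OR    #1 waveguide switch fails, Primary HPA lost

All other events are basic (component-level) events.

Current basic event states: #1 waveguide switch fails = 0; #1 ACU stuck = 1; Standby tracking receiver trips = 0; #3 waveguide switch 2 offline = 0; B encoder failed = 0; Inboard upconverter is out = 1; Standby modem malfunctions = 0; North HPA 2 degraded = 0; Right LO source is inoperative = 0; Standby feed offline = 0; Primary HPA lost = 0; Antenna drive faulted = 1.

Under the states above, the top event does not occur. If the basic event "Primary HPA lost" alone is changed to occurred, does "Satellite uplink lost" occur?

Counterfactual: set "Primary HPA lost" to occurred.
Power amp fails [OR]: #1 waveguide switch fails=not, Primary HPA lost=occurs → at least one input occurs → occurs.
Backup chain unavailable [OR]: Antenna drive faulted=occurs, B encoder failed=not, Inboard upconverter is out=occurs → at least one input occurs → occurs.
Tracking loop unavailable [OR]: Right LO source is inoperative=not, Standby modem malfunctions=not, Backup chain unavailable=occurs → at least one input occurs → occurs.
Modem stage unavailable [OR]: Standby feed offline=not, Tracking loop unavailable=occurs → at least one input occurs → occurs.
Antenna path unavailable [AND]: Power amp fails=occurs, Modem stage unavailable=occurs → all inputs occur → occurs.
Transmit chain lost [AND]: #1 ACU stuck=occurs, #3 waveguide switch 2 offline=not, North HPA 2 degraded=not → not all inputs occur → does not occur.
Power amp 2 fails [AND]: Standby tracking receiver trips=not, Transmit chain lost=not → not all inputs occur → does not occur.
Satellite uplink lost [OR]: Antenna path unavailable=occurs, Power amp 2 fails=not → at least one input occurs → occurs.

Yes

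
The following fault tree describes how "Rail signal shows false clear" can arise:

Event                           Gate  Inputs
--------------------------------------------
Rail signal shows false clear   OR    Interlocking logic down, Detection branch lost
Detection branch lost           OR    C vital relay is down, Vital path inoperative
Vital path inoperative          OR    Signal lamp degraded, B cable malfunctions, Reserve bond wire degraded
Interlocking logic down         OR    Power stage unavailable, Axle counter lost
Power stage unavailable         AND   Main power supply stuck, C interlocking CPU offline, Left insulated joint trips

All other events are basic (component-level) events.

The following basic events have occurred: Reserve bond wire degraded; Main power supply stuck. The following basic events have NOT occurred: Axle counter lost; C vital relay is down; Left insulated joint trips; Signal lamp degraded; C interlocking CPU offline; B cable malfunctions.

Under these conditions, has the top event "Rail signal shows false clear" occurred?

Yes

Power stage unavailable [AND]: Main power supply stuck=occurs, C interlocking CPU offline=not, Left insulated joint trips=not → not all inputs occur → does not occur.
Interlocking logic down [OR]: Power stage unavailable=not, Axle counter lost=not → no input occurs → does not occur.
Vital path inoperative [OR]: Signal lamp degraded=not, B cable malfunctions=not, Reserve bond wire degraded=occurs → at least one input occurs → occurs.
Detection branch lost [OR]: C vital relay is down=not, Vital path inoperative=occurs → at least one input occurs → occurs.
Rail signal shows false clear [OR]: Interlocking logic down=not, Detection branch lost=occurs → at least one input occurs → occurs.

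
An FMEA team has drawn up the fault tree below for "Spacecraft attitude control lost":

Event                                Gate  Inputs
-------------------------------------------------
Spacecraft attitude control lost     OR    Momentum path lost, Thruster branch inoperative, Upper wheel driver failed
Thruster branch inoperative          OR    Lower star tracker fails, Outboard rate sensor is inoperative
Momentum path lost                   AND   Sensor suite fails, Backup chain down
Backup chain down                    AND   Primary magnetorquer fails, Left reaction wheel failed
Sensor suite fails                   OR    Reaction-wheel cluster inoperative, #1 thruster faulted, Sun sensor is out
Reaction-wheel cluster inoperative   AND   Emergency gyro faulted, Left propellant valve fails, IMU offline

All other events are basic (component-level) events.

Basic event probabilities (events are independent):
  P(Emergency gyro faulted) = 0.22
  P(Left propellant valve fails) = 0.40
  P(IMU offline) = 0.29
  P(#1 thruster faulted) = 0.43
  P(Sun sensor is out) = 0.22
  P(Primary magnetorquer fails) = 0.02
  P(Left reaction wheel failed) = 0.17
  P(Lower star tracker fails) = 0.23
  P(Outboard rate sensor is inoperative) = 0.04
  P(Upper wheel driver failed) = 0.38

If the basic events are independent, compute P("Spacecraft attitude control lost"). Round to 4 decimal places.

P(Reaction-wheel cluster inoperative) [AND] = 0.22 × 0.40 × 0.29 = 0.025520
P(Sensor suite fails) [OR] = 1 − (1−0.025520) × (1−0.43) × (1−0.22) = 0.566746
P(Backup chain down) [AND] = 0.02 × 0.17 = 0.003400
P(Momentum path lost) [AND] = 0.566746 × 0.003400 = 0.001927
P(Thruster branch inoperative) [OR] = 1 − (1−0.23) × (1−0.04) = 0.260800
P(Spacecraft attitude control lost) [OR] = 1 − (1−0.001927) × (1−0.260800) × (1−0.38) = 0.542579
Rounded to 4 decimal places: P(Spacecraft attitude control lost) ≈ 0.5426.

0.5426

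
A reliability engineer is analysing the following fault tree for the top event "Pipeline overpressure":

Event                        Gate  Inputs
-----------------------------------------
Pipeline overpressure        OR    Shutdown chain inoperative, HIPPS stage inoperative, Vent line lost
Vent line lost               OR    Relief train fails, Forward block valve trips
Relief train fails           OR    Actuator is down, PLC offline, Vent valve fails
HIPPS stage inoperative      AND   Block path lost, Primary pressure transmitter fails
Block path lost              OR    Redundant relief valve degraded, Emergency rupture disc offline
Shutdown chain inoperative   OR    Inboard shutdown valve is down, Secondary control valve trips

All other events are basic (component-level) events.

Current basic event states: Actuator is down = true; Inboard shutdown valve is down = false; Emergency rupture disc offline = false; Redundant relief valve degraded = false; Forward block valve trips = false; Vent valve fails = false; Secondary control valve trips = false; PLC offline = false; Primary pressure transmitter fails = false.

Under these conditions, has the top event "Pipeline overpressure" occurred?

Yes

Shutdown chain inoperative [OR]: Inboard shutdown valve is down=not, Secondary control valve trips=not → no input occurs → does not occur.
Block path lost [OR]: Redundant relief valve degraded=not, Emergency rupture disc offline=not → no input occurs → does not occur.
HIPPS stage inoperative [AND]: Block path lost=not, Primary pressure transmitter fails=not → not all inputs occur → does not occur.
Relief train fails [OR]: Actuator is down=occurs, PLC offline=not, Vent valve fails=not → at least one input occurs → occurs.
Vent line lost [OR]: Relief train fails=occurs, Forward block valve trips=not → at least one input occurs → occurs.
Pipeline overpressure [OR]: Shutdown chain inoperative=not, HIPPS stage inoperative=not, Vent line lost=occurs → at least one input occurs → occurs.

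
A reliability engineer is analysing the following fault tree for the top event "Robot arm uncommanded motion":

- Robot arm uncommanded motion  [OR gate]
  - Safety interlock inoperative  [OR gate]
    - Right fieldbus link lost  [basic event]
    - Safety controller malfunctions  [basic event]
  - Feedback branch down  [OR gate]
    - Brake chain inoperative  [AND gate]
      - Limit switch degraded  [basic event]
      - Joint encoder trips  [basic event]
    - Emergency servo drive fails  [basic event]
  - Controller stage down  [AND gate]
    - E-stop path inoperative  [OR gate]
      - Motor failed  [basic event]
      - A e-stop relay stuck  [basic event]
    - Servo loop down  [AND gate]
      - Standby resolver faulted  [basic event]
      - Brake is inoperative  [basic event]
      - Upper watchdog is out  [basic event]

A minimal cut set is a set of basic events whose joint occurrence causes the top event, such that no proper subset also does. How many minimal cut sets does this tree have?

Safety interlock inoperative [OR]: union of children's cut sets → 2 cut set(s).
Brake chain inoperative [AND]: one cut set from each child combined → 1 × 1 = 1 cut set(s).
Feedback branch down [OR]: union of children's cut sets → 2 cut set(s).
E-stop path inoperative [OR]: union of children's cut sets → 2 cut set(s).
Servo loop down [AND]: one cut set from each child combined → 1 × 1 × 1 = 1 cut set(s).
Controller stage down [AND]: one cut set from each child combined → 2 × 1 = 2 cut set(s).
Robot arm uncommanded motion [OR]: union of children's cut sets → 6 cut set(s).
Minimal cut sets: {Right fieldbus link lost}; {Safety controller malfunctions}; {Joint encoder trips, Limit switch degraded}; {Emergency servo drive fails}; {Brake is inoperative, Motor failed, Standby resolver faulted, Upper watchdog is out}; {A e-stop relay stuck, Brake is inoperative, Standby resolver faulted, Upper watchdog is out}.

6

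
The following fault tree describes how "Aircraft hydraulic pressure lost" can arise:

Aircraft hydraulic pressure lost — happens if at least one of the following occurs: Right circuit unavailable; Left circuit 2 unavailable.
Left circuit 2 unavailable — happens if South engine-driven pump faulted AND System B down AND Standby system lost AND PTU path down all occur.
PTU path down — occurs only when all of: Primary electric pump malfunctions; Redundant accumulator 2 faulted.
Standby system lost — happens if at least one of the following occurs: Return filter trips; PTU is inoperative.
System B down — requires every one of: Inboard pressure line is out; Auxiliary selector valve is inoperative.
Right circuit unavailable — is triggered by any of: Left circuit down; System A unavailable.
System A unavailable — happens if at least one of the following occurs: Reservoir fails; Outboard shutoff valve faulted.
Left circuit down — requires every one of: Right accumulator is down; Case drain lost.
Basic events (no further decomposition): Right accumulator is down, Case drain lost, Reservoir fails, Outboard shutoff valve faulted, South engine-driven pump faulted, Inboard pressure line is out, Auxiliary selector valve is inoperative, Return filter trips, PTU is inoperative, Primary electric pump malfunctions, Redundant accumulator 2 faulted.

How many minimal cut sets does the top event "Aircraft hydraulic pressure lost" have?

Left circuit down [AND]: one cut set from each child combined → 1 × 1 = 1 cut set(s).
System A unavailable [OR]: union of children's cut sets → 2 cut set(s).
Right circuit unavailable [OR]: union of children's cut sets → 3 cut set(s).
System B down [AND]: one cut set from each child combined → 1 × 1 = 1 cut set(s).
Standby system lost [OR]: union of children's cut sets → 2 cut set(s).
PTU path down [AND]: one cut set from each child combined → 1 × 1 = 1 cut set(s).
Left circuit 2 unavailable [AND]: one cut set from each child combined → 1 × 1 × 2 × 1 = 2 cut set(s).
Aircraft hydraulic pressure lost [OR]: union of children's cut sets → 5 cut set(s).
Minimal cut sets: {Case drain lost, Right accumulator is down}; {Reservoir fails}; {Outboard shutoff valve faulted}; {Auxiliary selector valve is inoperative, Inboard pressure line is out, Primary electric pump malfunctions, Redundant accumulator 2 faulted, Return filter trips, South engine-driven pump faulted}; {Auxiliary selector valve is inoperative, Inboard pressure line is out, PTU is inoperative, Primary electric pump malfunctions, Redundant accumulator 2 faulted, South engine-driven pump faulted}.

5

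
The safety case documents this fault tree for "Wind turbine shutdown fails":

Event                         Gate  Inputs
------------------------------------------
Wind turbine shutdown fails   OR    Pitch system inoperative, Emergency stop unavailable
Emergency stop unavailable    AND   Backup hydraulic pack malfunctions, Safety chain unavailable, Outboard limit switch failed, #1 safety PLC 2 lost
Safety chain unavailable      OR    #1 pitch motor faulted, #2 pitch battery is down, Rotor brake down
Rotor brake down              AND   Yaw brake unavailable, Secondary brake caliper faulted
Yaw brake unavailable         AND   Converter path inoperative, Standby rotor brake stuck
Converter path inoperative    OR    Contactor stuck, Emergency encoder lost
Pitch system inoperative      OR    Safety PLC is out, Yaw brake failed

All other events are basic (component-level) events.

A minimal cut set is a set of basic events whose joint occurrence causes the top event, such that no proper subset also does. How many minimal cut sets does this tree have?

Pitch system inoperative [OR]: union of children's cut sets → 2 cut set(s).
Converter path inoperative [OR]: union of children's cut sets → 2 cut set(s).
Yaw brake unavailable [AND]: one cut set from each child combined → 2 × 1 = 2 cut set(s).
Rotor brake down [AND]: one cut set from each child combined → 2 × 1 = 2 cut set(s).
Safety chain unavailable [OR]: union of children's cut sets → 4 cut set(s).
Emergency stop unavailable [AND]: one cut set from each child combined → 1 × 4 × 1 × 1 = 4 cut set(s).
Wind turbine shutdown fails [OR]: union of children's cut sets → 6 cut set(s).
Minimal cut sets: {Safety PLC is out}; {Yaw brake failed}; {#1 pitch motor faulted, #1 safety PLC 2 lost, Backup hydraulic pack malfunctions, Outboard limit switch failed}; {#1 safety PLC 2 lost, #2 pitch battery is down, Backup hydraulic pack malfunctions, Outboard limit switch failed}; {#1 safety PLC 2 lost, Backup hydraulic pack malfunctions, Contactor stuck, Outboard limit switch failed, Secondary brake caliper faulted, Standby rotor brake stuck}; {#1 safety PLC 2 lost, Backup hydraulic pack malfunctions, Emergency encoder lost, Outboard limit switch failed, Secondary brake caliper faulted, Standby rotor brake stuck}.

6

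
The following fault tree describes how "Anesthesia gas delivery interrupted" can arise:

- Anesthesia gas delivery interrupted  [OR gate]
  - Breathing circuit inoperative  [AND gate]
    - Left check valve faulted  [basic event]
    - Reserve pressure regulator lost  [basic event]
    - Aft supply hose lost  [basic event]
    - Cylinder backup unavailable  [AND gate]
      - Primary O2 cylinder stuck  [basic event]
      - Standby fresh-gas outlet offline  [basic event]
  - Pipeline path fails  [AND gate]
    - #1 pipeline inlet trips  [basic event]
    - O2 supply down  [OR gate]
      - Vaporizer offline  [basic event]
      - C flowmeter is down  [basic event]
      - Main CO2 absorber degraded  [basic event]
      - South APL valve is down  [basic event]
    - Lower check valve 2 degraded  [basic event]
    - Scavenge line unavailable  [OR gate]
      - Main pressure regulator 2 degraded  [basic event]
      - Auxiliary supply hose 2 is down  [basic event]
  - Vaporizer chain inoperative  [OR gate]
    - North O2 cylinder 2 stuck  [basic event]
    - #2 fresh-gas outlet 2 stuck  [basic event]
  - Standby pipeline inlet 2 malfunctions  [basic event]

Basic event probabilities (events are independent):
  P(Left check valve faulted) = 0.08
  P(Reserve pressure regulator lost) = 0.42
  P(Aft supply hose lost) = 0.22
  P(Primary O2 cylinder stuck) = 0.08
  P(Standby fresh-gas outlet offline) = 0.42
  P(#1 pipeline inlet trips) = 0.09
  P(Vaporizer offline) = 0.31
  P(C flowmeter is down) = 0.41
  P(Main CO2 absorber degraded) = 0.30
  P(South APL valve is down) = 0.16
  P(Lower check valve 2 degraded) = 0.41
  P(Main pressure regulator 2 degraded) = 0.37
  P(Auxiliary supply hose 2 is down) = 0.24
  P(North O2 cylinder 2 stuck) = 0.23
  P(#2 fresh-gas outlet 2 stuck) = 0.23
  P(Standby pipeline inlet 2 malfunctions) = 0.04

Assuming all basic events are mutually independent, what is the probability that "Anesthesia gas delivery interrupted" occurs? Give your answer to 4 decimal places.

0.4393

P(Cylinder backup unavailable) [AND] = 0.08 × 0.42 = 0.033600
P(Breathing circuit inoperative) [AND] = 0.08 × 0.42 × 0.22 × 0.033600 = 0.000248
P(O2 supply down) [OR] = 1 − (1−0.31) × (1−0.41) × (1−0.30) × (1−0.16) = 0.760625
P(Scavenge line unavailable) [OR] = 1 − (1−0.37) × (1−0.24) = 0.521200
P(Pipeline path fails) [AND] = 0.09 × 0.760625 × 0.41 × 0.521200 = 0.014629
P(Vaporizer chain inoperative) [OR] = 1 − (1−0.23) × (1−0.23) = 0.407100
P(Anesthesia gas delivery interrupted) [OR] = 1 − (1−0.000248) × (1−0.014629) × (1−0.407100) × (1−0.04) = 0.439282
Rounded to 4 decimal places: P(Anesthesia gas delivery interrupted) ≈ 0.4393.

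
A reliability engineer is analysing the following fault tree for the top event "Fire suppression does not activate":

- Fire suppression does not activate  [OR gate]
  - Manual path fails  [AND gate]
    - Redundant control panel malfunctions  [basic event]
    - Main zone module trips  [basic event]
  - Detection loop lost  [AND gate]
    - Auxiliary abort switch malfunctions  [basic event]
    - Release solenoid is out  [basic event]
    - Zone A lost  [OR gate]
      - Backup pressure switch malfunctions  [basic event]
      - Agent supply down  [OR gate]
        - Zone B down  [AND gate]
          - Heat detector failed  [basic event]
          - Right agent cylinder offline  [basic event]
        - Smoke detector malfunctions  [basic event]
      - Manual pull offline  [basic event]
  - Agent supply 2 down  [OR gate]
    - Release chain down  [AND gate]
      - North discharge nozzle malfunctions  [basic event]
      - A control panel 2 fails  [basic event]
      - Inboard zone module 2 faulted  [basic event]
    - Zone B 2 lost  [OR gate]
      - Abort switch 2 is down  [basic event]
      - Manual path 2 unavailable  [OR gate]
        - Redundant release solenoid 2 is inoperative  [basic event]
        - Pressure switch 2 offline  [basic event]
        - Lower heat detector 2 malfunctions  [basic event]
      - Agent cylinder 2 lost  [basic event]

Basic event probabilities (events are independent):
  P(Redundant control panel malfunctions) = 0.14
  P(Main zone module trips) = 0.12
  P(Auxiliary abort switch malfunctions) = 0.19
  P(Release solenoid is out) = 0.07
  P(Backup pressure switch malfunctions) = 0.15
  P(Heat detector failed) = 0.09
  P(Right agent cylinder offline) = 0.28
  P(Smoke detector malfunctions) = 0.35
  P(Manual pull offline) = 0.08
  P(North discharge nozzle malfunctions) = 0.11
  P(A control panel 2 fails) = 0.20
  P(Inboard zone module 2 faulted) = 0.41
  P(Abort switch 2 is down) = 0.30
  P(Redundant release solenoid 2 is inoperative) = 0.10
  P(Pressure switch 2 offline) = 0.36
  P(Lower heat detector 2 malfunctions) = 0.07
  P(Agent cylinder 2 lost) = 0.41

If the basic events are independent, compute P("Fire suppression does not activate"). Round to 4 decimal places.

P(Manual path fails) [AND] = 0.14 × 0.12 = 0.016800
P(Zone B down) [AND] = 0.09 × 0.28 = 0.025200
P(Agent supply down) [OR] = 1 − (1−0.025200) × (1−0.35) = 0.366380
P(Zone A lost) [OR] = 1 − (1−0.15) × (1−0.366380) × (1−0.08) = 0.504509
P(Detection loop lost) [AND] = 0.19 × 0.07 × 0.504509 = 0.006710
P(Release chain down) [AND] = 0.11 × 0.20 × 0.41 = 0.009020
P(Manual path 2 unavailable) [OR] = 1 − (1−0.10) × (1−0.36) × (1−0.07) = 0.464320
P(Zone B 2 lost) [OR] = 1 − (1−0.30) × (1−0.464320) × (1−0.41) = 0.778764
P(Agent supply 2 down) [OR] = 1 − (1−0.009020) × (1−0.778764) = 0.780760
P(Fire suppression does not activate) [OR] = 1 − (1−0.016800) × (1−0.006710) × (1−0.780760) = 0.785890
Rounded to 4 decimal places: P(Fire suppression does not activate) ≈ 0.7859.

0.7859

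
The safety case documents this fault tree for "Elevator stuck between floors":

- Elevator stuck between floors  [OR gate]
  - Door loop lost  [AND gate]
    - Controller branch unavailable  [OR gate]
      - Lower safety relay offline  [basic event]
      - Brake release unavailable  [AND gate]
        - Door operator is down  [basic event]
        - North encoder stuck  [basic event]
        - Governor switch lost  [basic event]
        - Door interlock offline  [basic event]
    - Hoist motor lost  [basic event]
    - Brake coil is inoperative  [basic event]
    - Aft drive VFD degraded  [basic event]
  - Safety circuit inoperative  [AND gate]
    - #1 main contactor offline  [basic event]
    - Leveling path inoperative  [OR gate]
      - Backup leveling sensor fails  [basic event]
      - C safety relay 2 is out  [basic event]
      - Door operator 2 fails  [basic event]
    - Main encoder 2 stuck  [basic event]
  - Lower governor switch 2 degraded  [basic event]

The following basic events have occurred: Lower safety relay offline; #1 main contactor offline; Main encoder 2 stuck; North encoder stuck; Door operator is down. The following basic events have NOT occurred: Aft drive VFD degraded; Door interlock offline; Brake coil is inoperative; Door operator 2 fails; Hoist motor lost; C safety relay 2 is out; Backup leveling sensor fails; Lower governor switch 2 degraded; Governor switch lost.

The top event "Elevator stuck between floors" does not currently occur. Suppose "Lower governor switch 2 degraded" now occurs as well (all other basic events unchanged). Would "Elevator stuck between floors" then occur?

Yes

Counterfactual: set "Lower governor switch 2 degraded" to occurred.
Brake release unavailable [AND]: Door operator is down=occurs, North encoder stuck=occurs, Governor switch lost=not, Door interlock offline=not → not all inputs occur → does not occur.
Controller branch unavailable [OR]: Lower safety relay offline=occurs, Brake release unavailable=not → at least one input occurs → occurs.
Door loop lost [AND]: Controller branch unavailable=occurs, Hoist motor lost=not, Brake coil is inoperative=not, Aft drive VFD degraded=not → not all inputs occur → does not occur.
Leveling path inoperative [OR]: Backup leveling sensor fails=not, C safety relay 2 is out=not, Door operator 2 fails=not → no input occurs → does not occur.
Safety circuit inoperative [AND]: #1 main contactor offline=occurs, Leveling path inoperative=not, Main encoder 2 stuck=occurs → not all inputs occur → does not occur.
Elevator stuck between floors [OR]: Door loop lost=not, Safety circuit inoperative=not, Lower governor switch 2 degraded=occurs → at least one input occurs → occurs.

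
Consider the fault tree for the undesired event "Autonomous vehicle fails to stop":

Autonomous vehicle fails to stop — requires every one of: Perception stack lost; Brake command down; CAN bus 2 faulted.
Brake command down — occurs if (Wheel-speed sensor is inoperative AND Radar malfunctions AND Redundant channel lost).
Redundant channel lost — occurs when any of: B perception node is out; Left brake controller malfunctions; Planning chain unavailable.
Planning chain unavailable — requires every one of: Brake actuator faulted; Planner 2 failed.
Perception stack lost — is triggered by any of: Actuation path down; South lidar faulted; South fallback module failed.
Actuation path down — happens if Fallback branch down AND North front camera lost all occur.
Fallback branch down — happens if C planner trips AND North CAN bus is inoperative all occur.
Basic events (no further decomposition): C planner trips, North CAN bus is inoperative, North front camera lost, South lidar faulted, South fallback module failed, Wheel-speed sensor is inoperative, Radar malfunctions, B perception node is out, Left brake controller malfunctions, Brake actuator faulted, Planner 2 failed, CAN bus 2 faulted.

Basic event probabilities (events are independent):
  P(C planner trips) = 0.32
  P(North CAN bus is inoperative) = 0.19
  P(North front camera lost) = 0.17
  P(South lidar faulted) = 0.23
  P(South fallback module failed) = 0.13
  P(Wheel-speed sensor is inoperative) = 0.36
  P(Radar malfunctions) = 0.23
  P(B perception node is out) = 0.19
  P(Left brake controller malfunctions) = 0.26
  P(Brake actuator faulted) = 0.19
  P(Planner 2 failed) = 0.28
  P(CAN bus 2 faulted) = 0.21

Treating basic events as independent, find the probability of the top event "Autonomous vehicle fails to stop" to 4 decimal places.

0.0025

P(Fallback branch down) [AND] = 0.32 × 0.19 = 0.060800
P(Actuation path down) [AND] = 0.060800 × 0.17 = 0.010336
P(Perception stack lost) [OR] = 1 − (1−0.010336) × (1−0.23) × (1−0.13) = 0.337024
P(Planning chain unavailable) [AND] = 0.19 × 0.28 = 0.053200
P(Redundant channel lost) [OR] = 1 − (1−0.19) × (1−0.26) × (1−0.053200) = 0.432488
P(Brake command down) [AND] = 0.36 × 0.23 × 0.432488 = 0.035810
P(Autonomous vehicle fails to stop) [AND] = 0.337024 × 0.035810 × 0.21 = 0.002534
Rounded to 4 decimal places: P(Autonomous vehicle fails to stop) ≈ 0.0025.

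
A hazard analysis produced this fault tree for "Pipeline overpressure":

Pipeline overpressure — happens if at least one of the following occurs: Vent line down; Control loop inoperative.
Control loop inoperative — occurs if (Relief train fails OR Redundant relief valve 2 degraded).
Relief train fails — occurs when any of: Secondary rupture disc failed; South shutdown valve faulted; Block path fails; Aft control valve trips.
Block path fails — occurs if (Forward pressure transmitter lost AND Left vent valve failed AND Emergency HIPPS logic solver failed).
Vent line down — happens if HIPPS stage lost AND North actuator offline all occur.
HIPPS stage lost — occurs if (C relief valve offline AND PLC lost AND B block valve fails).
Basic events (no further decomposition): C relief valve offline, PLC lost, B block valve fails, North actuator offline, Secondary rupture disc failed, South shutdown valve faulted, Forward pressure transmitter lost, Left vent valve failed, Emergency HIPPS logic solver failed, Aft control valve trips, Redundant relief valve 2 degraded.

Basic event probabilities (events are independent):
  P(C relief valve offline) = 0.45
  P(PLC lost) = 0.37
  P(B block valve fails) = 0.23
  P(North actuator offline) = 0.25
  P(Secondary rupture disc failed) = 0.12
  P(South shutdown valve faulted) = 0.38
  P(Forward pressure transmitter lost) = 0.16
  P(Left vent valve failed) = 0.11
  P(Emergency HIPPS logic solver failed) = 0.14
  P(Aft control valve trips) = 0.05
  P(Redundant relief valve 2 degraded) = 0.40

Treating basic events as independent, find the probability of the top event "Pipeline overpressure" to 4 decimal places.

P(HIPPS stage lost) [AND] = 0.45 × 0.37 × 0.23 = 0.038295
P(Vent line down) [AND] = 0.038295 × 0.25 = 0.009574
P(Block path fails) [AND] = 0.16 × 0.11 × 0.14 = 0.002464
P(Relief train fails) [OR] = 1 − (1−0.12) × (1−0.38) × (1−0.002464) × (1−0.05) = 0.482957
P(Control loop inoperative) [OR] = 1 − (1−0.482957) × (1−0.40) = 0.689774
P(Pipeline overpressure) [OR] = 1 − (1−0.009574) × (1−0.689774) = 0.692744
Rounded to 4 decimal places: P(Pipeline overpressure) ≈ 0.6927.

0.6927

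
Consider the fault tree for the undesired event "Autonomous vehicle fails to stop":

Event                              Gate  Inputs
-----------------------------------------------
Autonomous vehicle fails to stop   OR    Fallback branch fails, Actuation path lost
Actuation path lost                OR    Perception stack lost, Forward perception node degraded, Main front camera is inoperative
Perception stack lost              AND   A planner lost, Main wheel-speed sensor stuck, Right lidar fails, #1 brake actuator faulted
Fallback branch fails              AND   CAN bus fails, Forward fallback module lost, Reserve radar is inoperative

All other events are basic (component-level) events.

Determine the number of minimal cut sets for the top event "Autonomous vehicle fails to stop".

Fallback branch fails [AND]: one cut set from each child combined → 1 × 1 × 1 = 1 cut set(s).
Perception stack lost [AND]: one cut set from each child combined → 1 × 1 × 1 × 1 = 1 cut set(s).
Actuation path lost [OR]: union of children's cut sets → 3 cut set(s).
Autonomous vehicle fails to stop [OR]: union of children's cut sets → 4 cut set(s).
Minimal cut sets: {CAN bus fails, Forward fallback module lost, Reserve radar is inoperative}; {#1 brake actuator faulted, A planner lost, Main wheel-speed sensor stuck, Right lidar fails}; {Forward perception node degraded}; {Main front camera is inoperative}.

4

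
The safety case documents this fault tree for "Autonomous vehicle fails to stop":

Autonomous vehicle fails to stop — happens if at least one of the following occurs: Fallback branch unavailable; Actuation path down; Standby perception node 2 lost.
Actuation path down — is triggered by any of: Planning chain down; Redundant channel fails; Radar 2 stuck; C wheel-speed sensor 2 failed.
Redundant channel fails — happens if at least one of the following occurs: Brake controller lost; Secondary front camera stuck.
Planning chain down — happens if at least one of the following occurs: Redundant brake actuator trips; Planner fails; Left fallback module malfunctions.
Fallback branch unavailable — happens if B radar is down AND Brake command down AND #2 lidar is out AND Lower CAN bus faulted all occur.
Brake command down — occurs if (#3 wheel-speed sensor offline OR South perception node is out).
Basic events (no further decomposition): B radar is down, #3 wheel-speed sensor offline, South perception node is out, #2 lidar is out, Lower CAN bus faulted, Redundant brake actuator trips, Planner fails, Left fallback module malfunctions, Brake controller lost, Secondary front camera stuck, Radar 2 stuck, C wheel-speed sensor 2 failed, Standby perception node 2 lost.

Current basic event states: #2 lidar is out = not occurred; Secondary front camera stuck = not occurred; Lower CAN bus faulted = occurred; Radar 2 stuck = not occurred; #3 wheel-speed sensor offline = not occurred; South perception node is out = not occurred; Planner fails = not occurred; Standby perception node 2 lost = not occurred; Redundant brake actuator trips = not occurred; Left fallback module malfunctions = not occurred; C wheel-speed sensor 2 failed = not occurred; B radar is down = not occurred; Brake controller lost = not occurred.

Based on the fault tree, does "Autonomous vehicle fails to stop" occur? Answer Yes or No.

Brake command down [OR]: #3 wheel-speed sensor offline=not, South perception node is out=not → no input occurs → does not occur.
Fallback branch unavailable [AND]: B radar is down=not, Brake command down=not, #2 lidar is out=not, Lower CAN bus faulted=occurs → not all inputs occur → does not occur.
Planning chain down [OR]: Redundant brake actuator trips=not, Planner fails=not, Left fallback module malfunctions=not → no input occurs → does not occur.
Redundant channel fails [OR]: Brake controller lost=not, Secondary front camera stuck=not → no input occurs → does not occur.
Actuation path down [OR]: Planning chain down=not, Redundant channel fails=not, Radar 2 stuck=not, C wheel-speed sensor 2 failed=not → no input occurs → does not occur.
Autonomous vehicle fails to stop [OR]: Fallback branch unavailable=not, Actuation path down=not, Standby perception node 2 lost=not → no input occurs → does not occur.

No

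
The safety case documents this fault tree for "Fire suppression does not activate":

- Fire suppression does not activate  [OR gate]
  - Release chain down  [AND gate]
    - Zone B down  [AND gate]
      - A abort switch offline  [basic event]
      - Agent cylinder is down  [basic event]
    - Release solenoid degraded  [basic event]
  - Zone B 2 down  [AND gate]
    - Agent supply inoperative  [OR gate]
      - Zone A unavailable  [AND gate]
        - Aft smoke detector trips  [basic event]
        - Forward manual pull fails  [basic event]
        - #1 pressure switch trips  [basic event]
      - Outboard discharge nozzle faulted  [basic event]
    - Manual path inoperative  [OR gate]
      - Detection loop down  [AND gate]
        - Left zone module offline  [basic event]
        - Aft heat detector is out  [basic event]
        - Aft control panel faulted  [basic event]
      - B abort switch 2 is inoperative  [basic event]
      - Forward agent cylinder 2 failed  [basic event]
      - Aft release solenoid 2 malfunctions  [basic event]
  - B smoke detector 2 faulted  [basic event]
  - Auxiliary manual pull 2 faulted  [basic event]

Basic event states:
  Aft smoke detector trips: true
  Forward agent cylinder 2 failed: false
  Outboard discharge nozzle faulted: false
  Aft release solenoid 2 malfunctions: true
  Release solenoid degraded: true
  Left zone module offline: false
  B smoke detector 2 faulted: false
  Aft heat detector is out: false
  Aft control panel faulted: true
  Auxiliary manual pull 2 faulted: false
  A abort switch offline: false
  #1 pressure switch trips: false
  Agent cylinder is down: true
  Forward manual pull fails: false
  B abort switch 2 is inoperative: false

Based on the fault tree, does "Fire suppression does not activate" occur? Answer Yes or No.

No

Zone B down [AND]: A abort switch offline=not, Agent cylinder is down=occurs → not all inputs occur → does not occur.
Release chain down [AND]: Zone B down=not, Release solenoid degraded=occurs → not all inputs occur → does not occur.
Zone A unavailable [AND]: Aft smoke detector trips=occurs, Forward manual pull fails=not, #1 pressure switch trips=not → not all inputs occur → does not occur.
Agent supply inoperative [OR]: Zone A unavailable=not, Outboard discharge nozzle faulted=not → no input occurs → does not occur.
Detection loop down [AND]: Left zone module offline=not, Aft heat detector is out=not, Aft control panel faulted=occurs → not all inputs occur → does not occur.
Manual path inoperative [OR]: Detection loop down=not, B abort switch 2 is inoperative=not, Forward agent cylinder 2 failed=not, Aft release solenoid 2 malfunctions=occurs → at least one input occurs → occurs.
Zone B 2 down [AND]: Agent supply inoperative=not, Manual path inoperative=occurs → not all inputs occur → does not occur.
Fire suppression does not activate [OR]: Release chain down=not, Zone B 2 down=not, B smoke detector 2 faulted=not, Auxiliary manual pull 2 faulted=not → no input occurs → does not occur.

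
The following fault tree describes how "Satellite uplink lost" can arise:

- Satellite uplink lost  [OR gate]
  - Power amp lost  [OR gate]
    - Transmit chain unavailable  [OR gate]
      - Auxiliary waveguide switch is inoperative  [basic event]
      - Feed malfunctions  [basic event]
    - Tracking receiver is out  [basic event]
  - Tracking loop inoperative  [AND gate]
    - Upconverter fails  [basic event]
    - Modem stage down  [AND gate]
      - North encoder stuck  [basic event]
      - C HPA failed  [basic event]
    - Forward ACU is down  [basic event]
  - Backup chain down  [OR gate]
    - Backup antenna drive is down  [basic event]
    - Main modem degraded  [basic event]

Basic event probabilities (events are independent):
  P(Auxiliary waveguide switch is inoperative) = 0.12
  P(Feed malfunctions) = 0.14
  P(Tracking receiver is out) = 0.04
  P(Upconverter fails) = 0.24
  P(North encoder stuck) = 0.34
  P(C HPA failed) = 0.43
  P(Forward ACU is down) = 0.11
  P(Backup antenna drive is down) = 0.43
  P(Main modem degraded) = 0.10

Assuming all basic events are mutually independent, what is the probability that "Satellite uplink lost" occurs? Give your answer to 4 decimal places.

P(Transmit chain unavailable) [OR] = 1 − (1−0.12) × (1−0.14) = 0.243200
P(Power amp lost) [OR] = 1 − (1−0.243200) × (1−0.04) = 0.273472
P(Modem stage down) [AND] = 0.34 × 0.43 = 0.146200
P(Tracking loop inoperative) [AND] = 0.24 × 0.146200 × 0.11 = 0.003860
P(Backup chain down) [OR] = 1 − (1−0.43) × (1−0.10) = 0.487000
P(Satellite uplink lost) [OR] = 1 − (1−0.273472) × (1−0.003860) × (1−0.487000) = 0.628730
Rounded to 4 decimal places: P(Satellite uplink lost) ≈ 0.6287.

0.6287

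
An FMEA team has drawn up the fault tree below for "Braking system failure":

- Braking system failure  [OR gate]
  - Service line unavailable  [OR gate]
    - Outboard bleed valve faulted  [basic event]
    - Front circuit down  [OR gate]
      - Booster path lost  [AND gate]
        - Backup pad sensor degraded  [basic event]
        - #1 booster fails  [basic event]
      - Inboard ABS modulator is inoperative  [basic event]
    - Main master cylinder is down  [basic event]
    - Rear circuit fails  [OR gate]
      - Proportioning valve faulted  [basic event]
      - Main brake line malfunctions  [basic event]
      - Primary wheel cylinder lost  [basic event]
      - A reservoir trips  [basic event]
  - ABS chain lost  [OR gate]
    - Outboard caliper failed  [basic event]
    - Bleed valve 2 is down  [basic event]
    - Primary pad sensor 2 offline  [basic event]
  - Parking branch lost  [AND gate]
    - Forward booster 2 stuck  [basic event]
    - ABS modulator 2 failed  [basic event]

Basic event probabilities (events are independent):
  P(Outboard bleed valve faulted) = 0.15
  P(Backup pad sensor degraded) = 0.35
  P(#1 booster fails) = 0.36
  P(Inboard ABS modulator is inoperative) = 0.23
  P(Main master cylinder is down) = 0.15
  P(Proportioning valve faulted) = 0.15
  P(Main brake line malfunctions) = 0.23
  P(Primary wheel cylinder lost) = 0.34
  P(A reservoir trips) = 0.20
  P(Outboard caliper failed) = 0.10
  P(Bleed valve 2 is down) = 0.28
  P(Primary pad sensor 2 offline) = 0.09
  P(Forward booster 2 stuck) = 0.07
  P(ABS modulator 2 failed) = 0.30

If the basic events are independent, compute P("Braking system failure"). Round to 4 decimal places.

0.9030

P(Booster path lost) [AND] = 0.35 × 0.36 = 0.126000
P(Front circuit down) [OR] = 1 − (1−0.126000) × (1−0.23) = 0.327020
P(Rear circuit fails) [OR] = 1 − (1−0.15) × (1−0.23) × (1−0.34) × (1−0.20) = 0.654424
P(Service line unavailable) [OR] = 1 − (1−0.15) × (1−0.327020) × (1−0.15) × (1−0.654424) = 0.831971
P(ABS chain lost) [OR] = 1 − (1−0.10) × (1−0.28) × (1−0.09) = 0.410320
P(Parking branch lost) [AND] = 0.07 × 0.30 = 0.021000
P(Braking system failure) [OR] = 1 − (1−0.831971) × (1−0.410320) × (1−0.021000) = 0.902997
Rounded to 4 decimal places: P(Braking system failure) ≈ 0.9030.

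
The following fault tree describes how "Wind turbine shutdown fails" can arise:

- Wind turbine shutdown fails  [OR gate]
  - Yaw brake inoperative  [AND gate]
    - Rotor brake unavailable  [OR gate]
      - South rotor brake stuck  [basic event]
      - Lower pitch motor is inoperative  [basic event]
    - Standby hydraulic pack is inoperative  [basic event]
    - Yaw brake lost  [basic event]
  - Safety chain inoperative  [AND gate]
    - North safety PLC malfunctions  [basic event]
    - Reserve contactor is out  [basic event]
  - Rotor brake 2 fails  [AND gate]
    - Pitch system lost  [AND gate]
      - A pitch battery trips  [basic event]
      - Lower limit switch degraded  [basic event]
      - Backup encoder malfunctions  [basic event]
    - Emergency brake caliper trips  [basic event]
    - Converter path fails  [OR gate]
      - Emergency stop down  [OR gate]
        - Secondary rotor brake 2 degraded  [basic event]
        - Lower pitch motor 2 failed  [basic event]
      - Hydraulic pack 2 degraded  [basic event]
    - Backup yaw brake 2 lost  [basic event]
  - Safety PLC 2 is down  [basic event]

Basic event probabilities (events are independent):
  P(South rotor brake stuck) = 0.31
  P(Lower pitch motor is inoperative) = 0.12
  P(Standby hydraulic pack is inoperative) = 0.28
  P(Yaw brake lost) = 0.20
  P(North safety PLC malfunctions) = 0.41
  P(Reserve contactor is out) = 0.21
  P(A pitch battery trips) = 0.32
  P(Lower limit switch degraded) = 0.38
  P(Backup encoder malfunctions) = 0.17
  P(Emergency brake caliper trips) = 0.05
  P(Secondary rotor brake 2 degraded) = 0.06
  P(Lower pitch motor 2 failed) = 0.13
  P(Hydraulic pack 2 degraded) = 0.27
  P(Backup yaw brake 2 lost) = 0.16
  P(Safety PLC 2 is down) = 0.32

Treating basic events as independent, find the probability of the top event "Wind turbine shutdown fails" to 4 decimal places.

P(Rotor brake unavailable) [OR] = 1 − (1−0.31) × (1−0.12) = 0.392800
P(Yaw brake inoperative) [AND] = 0.392800 × 0.28 × 0.20 = 0.021997
P(Safety chain inoperative) [AND] = 0.41 × 0.21 = 0.086100
P(Pitch system lost) [AND] = 0.32 × 0.38 × 0.17 = 0.020672
P(Emergency stop down) [OR] = 1 − (1−0.06) × (1−0.13) = 0.182200
P(Converter path fails) [OR] = 1 − (1−0.182200) × (1−0.27) = 0.403006
P(Rotor brake 2 fails) [AND] = 0.020672 × 0.05 × 0.403006 × 0.16 = 0.000067
P(Wind turbine shutdown fails) [OR] = 1 − (1−0.021997) × (1−0.086100) × (1−0.000067) × (1−0.32) = 0.392259
Rounded to 4 decimal places: P(Wind turbine shutdown fails) ≈ 0.3923.

0.3923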